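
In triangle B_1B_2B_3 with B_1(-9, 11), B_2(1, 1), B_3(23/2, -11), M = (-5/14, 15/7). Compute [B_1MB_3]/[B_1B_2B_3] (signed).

4/7

[B_1B_2B_3] = ½·((-9)·(1−(-11)) + 1·(-11−11) + (23/2)·(11−1)) = ½·(-108 − 22 + 115) = -15/2.
[B_1MB_3] = ½·((-9)·(15/7−(-11)) + (-5/14)·(-11−11) + (23/2)·(11−(15/7))) = ½·(-828/7 + 55/7 + 713/7) = -30/7, so the ratio is (-30/7)/(-15/2) = 4/7.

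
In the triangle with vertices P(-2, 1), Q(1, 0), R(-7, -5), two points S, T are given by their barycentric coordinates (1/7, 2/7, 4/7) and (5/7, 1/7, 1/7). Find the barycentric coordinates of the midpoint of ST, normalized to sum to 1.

Since both coordinate triples sum to 1, the midpoint's barycentrics are the componentwise average.
(1/7+5/7)/2 = 3/7; similarly 3/14 and 5/14.

(3/7, 3/14, 5/14)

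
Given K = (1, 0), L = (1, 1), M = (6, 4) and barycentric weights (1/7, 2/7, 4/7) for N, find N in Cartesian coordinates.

(27/7, 18/7)

N = (1/7)·K + (2/7)·L + (4/7)·M.
x-coordinate: (1/7)·1 + (2/7)·1 + (4/7)·6 = 27/7.
y-coordinate: (1/7)·0 + (2/7)·1 + (4/7)·4 = 18/7.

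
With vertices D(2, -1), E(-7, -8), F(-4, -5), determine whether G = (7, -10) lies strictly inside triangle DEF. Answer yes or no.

no

Barycentric coordinates of G: (8, 37/3, -58/3).
The three coordinates are positive, positive, negative; a point is interior exactly when all three are positive.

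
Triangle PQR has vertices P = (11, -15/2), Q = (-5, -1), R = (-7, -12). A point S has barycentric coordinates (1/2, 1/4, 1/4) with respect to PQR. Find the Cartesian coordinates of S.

(5/2, -7)

S = (1/2)·P + (1/4)·Q + (1/4)·R.
x-coordinate: (1/2)·11 + (1/4)·(-5) + (1/4)·(-7) = 5/2.
y-coordinate: (1/2)·(-15/2) + (1/4)·(-1) + (1/4)·(-12) = -7.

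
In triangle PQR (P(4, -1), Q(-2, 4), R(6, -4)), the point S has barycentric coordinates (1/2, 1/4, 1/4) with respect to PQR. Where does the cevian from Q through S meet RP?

Line QS meets RP where the Q-coordinate vanishes; zeroing S's Q-weight and renormalizing leaves R, P-weights 1/4 : 1/2 → (1/3, 2/3).
So T = (1/3)·R + (2/3)·P = (14/3, -2).

(14/3, -2)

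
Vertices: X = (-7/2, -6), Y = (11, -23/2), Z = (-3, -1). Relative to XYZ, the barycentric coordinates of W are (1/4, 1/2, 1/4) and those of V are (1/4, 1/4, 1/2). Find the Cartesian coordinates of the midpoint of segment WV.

(17/8, -99/16)

Barycentric coordinates of the midpoint are the average: (1/4, 3/8, 3/8).
Converting: (1/4)·X + (3/8)·Y + (3/8)·Z = (17/8, -99/16).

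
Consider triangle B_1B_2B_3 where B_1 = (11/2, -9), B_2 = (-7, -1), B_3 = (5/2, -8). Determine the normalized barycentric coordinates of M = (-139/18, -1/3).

(1/9, 10/9, -2/9)

Signed area of the reference triangle: [B_1B_2B_3] = ½·((11/2)·(-1−(-8)) + (-7)·(-8−(-9)) + (5/2)·(-9−(-1))) = ½·(77/2 − 7 − 20) = 23/4.
[MB_2B_3] = ½·((-139/18)·(-1−(-8)) + (-7)·(-8−(-1/3)) + (5/2)·(-1/3−(-1))) = ½·(-973/18 + 161/3 + 5/3) = 23/36, so the B_1-coordinate is (23/36)/(23/4) = 1/9.
[B_1MB_3] = ½·((11/2)·(-1/3−(-8)) + (-139/18)·(-8−(-9)) + (5/2)·(-9−(-1/3))) = ½·(253/6 − 139/18 − 65/3) = 115/18, so the B_2-coordinate is 10/9.
[B_1B_2M] = ½·((11/2)·(-1−(-1/3)) + (-7)·(-1/3−(-9)) + (-139/18)·(-9−(-1))) = ½·(-11/3 − 182/3 + 556/9) = -23/18, so the B_3-coordinate is -2/9.
Check: 1/9 + 10/9 − 2/9 = 1.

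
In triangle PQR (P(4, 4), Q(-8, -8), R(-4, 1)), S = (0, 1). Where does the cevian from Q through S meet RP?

(2, 13/4)

Barycentric coordinates of S with respect to PQR: (3/5, 1/5, 1/5).
On side RP the Q-coordinate is zero; dropping S's Q-weight 1/5 and renormalizing the remaining 1/5 : 3/5 gives weights 1/4, 3/4 on R, P.
T = (1/4)·(-4, 1) + (3/4)·(4, 4) = (2, 13/4).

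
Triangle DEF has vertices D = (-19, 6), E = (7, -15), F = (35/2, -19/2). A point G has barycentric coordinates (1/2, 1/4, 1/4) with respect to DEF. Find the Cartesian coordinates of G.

G = (1/2)·D + (1/4)·E + (1/4)·F.
x-coordinate: (1/2)·(-19) + (1/4)·7 + (1/4)·(35/2) = -27/8.
y-coordinate: (1/2)·6 + (1/4)·(-15) + (1/4)·(-19/2) = -25/8.

(-27/8, -25/8)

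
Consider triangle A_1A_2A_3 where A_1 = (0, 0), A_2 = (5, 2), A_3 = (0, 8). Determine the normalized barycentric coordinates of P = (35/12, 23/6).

(1/12, 7/12, 1/3)

Signed area of the reference triangle: [A_1A_2A_3] = ½·(0·(2−8) + 5·(8−0) + 0·(0−2)) = ½·(0 + 40 + 0) = 20.
[PA_2A_3] = ½·((35/12)·(2−8) + 5·(8−(23/6)) + 0·(23/6−2)) = ½·(-35/2 + 125/6 + 0) = 5/3, so the A_1-coordinate is (5/3)/20 = 1/12.
[A_1PA_3] = ½·(0·(23/6−8) + (35/12)·(8−0) + 0·(0−(23/6))) = ½·(0 + 70/3 + 0) = 35/3, so the A_2-coordinate is 7/12.
[A_1A_2P] = ½·(0·(2−(23/6)) + 5·(23/6−0) + (35/12)·(0−2)) = ½·(0 + 115/6 − 35/6) = 20/3, so the A_3-coordinate is 1/3.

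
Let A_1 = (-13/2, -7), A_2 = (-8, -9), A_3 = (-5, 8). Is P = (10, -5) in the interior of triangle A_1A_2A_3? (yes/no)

Barycentric coordinates of P: (196/13, -163/13, -20/13).
The three coordinates are positive, negative, negative; a point is interior exactly when all three are positive.

no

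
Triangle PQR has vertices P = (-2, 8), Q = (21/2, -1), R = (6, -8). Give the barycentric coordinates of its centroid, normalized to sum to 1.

The centroid is the average of the vertices, so each weight is 1/3.

(1/3, 1/3, 1/3)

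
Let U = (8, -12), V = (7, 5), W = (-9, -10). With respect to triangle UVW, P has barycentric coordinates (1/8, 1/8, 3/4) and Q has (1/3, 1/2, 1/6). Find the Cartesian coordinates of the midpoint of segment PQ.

Barycentric coordinates of the midpoint are the average: (11/48, 5/16, 11/24).
Converting: (11/48)·U + (5/16)·V + (11/24)·W = (-5/48, -277/48).

(-5/48, -277/48)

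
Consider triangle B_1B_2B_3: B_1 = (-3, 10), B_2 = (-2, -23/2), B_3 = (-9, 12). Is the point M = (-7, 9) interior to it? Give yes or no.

Barycentric coordinates of M: (26/127, 14/127, 87/127).
The three coordinates are positive, positive, positive; a point is interior exactly when all three are positive.

yes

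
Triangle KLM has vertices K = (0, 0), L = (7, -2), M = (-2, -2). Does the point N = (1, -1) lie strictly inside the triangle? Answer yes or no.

yes

Barycentric coordinates of N: (1/2, 2/9, 5/18).
The three coordinates are positive, positive, positive; a point is interior exactly when all three are positive.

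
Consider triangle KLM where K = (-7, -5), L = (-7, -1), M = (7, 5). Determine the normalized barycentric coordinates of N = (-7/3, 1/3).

Signed area of the reference triangle: [KLM] = ½·((-7)·(-1−5) + (-7)·(5−(-5)) + 7·(-5−(-1))) = ½·(42 − 70 − 28) = -28.
[NLM] = ½·((-7/3)·(-1−5) + (-7)·(5−(1/3)) + 7·(1/3−(-1))) = ½·(14 − 98/3 + 28/3) = -14/3, so the K-coordinate is (-14/3)/(-28) = 1/6.
[KNM] = ½·((-7)·(1/3−5) + (-7/3)·(5−(-5)) + 7·(-5−(1/3))) = ½·(98/3 − 70/3 − 112/3) = -14, so the L-coordinate is 1/2.
[KLN] = ½·((-7)·(-1−(1/3)) + (-7)·(1/3−(-5)) + (-7/3)·(-5−(-1))) = ½·(28/3 − 112/3 + 28/3) = -28/3, so the M-coordinate is 1/3.
Check: 1/6 + 1/2 + 1/3 = 1.

(1/6, 1/2, 1/3)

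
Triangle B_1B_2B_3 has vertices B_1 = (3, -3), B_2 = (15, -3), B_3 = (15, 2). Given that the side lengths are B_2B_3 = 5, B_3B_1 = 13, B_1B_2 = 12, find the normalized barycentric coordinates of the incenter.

The incenter has barycentric coordinates proportional to the opposite side lengths: (5 : 13 : 12).
Normalizing by 5+13+12 = 30 gives (1/6, 13/30, 2/5).

(1/6, 13/30, 2/5)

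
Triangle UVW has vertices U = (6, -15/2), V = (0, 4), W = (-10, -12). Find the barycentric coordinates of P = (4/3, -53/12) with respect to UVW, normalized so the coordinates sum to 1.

(1/2, 1/3, 1/6)

Signed area of the reference triangle: [UVW] = ½·(6·(4−(-12)) + 0·(-12−(-15/2)) + (-10)·(-15/2−4)) = ½·(96 + 0 + 115) = 211/2.
[PVW] = ½·((4/3)·(4−(-12)) + 0·(-12−(-53/12)) + (-10)·(-53/12−4)) = ½·(64/3 + 0 + 505/6) = 211/4, so the U-coordinate is (211/4)/(211/2) = 1/2.
[UPW] = ½·(6·(-53/12−(-12)) + (4/3)·(-12−(-15/2)) + (-10)·(-15/2−(-53/12))) = ½·(91/2 − 6 + 185/6) = 211/6, so the V-coordinate is 1/3.
[UVP] = ½·(6·(4−(-53/12)) + 0·(-53/12−(-15/2)) + (4/3)·(-15/2−4)) = ½·(101/2 + 0 − 46/3) = 211/12, so the W-coordinate is 1/6.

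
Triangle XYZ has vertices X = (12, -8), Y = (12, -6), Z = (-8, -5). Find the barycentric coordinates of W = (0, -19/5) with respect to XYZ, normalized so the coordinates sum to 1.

Signed area of the reference triangle: [XYZ] = ½·(12·(-6−(-5)) + 12·(-5−(-8)) + (-8)·(-8−(-6))) = ½·(-12 + 36 + 16) = 20.
[WYZ] = ½·(0·(-6−(-5)) + 12·(-5−(-19/5)) + (-8)·(-19/5−(-6))) = ½·(0 − 72/5 − 88/5) = -16, so the X-coordinate is (-16)/20 = -4/5.
[XWZ] = ½·(12·(-19/5−(-5)) + 0·(-5−(-8)) + (-8)·(-8−(-19/5))) = ½·(72/5 + 0 + 168/5) = 24, so the Y-coordinate is 6/5.
[XYW] = ½·(12·(-6−(-19/5)) + 12·(-19/5−(-8)) + 0·(-8−(-6))) = ½·(-132/5 + 252/5 + 0) = 12, so the Z-coordinate is 3/5.

(-4/5, 6/5, 3/5)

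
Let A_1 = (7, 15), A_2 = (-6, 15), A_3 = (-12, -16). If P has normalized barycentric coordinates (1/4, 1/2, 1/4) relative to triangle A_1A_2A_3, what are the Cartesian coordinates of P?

(-17/4, 29/4)

P = (1/4)·A_1 + (1/2)·A_2 + (1/4)·A_3.
x-coordinate: (1/4)·7 + (1/2)·(-6) + (1/4)·(-12) = -17/4.
y-coordinate: (1/4)·15 + (1/2)·15 + (1/4)·(-16) = 29/4.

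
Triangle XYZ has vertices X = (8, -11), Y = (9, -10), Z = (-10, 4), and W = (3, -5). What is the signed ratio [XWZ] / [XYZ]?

1

[XYZ] = ½·(8·(-10−4) + 9·(4−(-11)) + (-10)·(-11−(-10))) = ½·(-112 + 135 + 10) = 33/2.
[XWZ] = ½·(8·(-5−4) + 3·(4−(-11)) + (-10)·(-11−(-5))) = ½·(-72 + 45 + 60) = 33/2, so the ratio is (33/2)/(33/2) = 1.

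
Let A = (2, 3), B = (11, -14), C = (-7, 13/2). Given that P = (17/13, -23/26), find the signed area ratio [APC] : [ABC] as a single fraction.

[ABC] = ½·(2·(-14−(13/2)) + 11·(13/2−3) + (-7)·(3−(-14))) = ½·(-41 + 77/2 − 119) = -243/4.
[APC] = ½·(2·(-23/26−(13/2)) + (17/13)·(13/2−3) + (-7)·(3−(-23/26))) = ½·(-192/13 + 119/26 − 707/26) = -243/13, so the ratio is (-243/13)/(-243/4) = 4/13.

4/13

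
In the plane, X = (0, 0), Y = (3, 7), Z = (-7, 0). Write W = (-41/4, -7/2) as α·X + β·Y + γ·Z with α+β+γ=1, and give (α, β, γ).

(1/4, -1/2, 5/4)

Signed area of the reference triangle: [XYZ] = ½·(0·(7−0) + 3·(0−0) + (-7)·(0−7)) = ½·(0 + 0 + 49) = 49/2.
[WYZ] = ½·((-41/4)·(7−0) + 3·(0−(-7/2)) + (-7)·(-7/2−7)) = ½·(-287/4 + 21/2 + 147/2) = 49/8, so the X-coordinate is (49/8)/(49/2) = 1/4.
[XWZ] = ½·(0·(-7/2−0) + (-41/4)·(0−0) + (-7)·(0−(-7/2))) = ½·(0 + 0 − 49/2) = -49/4, so the Y-coordinate is -1/2.
[XYW] = ½·(0·(7−(-7/2)) + 3·(-7/2−0) + (-41/4)·(0−7)) = ½·(0 − 21/2 + 287/4) = 245/8, so the Z-coordinate is 5/4.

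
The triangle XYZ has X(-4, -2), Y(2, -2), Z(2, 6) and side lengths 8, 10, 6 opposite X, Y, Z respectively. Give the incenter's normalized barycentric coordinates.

(1/3, 5/12, 1/4)

The incenter has barycentric coordinates proportional to the opposite side lengths: (8 : 10 : 6).
Normalizing by 8+10+6 = 24 gives (1/3, 5/12, 1/4).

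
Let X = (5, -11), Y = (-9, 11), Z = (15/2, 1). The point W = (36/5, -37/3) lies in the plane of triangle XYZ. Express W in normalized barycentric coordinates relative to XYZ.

(1, -2/15, 2/15)

Signed area of the reference triangle: [XYZ] = ½·(5·(11−1) + (-9)·(1−(-11)) + (15/2)·(-11−11)) = ½·(50 − 108 − 165) = -223/2.
[WYZ] = ½·((36/5)·(11−1) + (-9)·(1−(-37/3)) + (15/2)·(-37/3−11)) = ½·(72 − 120 − 175) = -223/2, so the X-coordinate is (-223/2)/(-223/2) = 1.
[XWZ] = ½·(5·(-37/3−1) + (36/5)·(1−(-11)) + (15/2)·(-11−(-37/3))) = ½·(-200/3 + 432/5 + 10) = 223/15, so the Y-coordinate is -2/15.
[XYW] = ½·(5·(11−(-37/3)) + (-9)·(-37/3−(-11)) + (36/5)·(-11−11)) = ½·(350/3 + 12 − 792/5) = -223/15, so the Z-coordinate is 2/15.
Check: 1 − 2/15 + 2/15 = 1.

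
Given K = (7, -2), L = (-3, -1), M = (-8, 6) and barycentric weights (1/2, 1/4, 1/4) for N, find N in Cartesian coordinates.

(3/4, 1/4)

N = (1/2)·K + (1/4)·L + (1/4)·M.
x-coordinate: (1/2)·7 + (1/4)·(-3) + (1/4)·(-8) = 3/4.
y-coordinate: (1/2)·(-2) + (1/4)·(-1) + (1/4)·6 = 1/4.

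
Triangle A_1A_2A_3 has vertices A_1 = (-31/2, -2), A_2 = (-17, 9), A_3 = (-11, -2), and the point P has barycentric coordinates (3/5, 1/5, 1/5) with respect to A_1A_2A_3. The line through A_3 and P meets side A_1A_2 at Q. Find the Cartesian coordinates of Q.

Line A_3P meets A_1A_2 where the A_3-coordinate vanishes; zeroing P's A_3-weight and renormalizing leaves A_1, A_2-weights 3/5 : 1/5 → (3/4, 1/4).
So Q = (3/4)·A_1 + (1/4)·A_2 = (-127/8, 3/4).

(-127/8, 3/4)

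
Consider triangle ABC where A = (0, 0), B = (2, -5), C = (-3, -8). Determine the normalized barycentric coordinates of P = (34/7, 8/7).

Signed area of the reference triangle: [ABC] = ½·(0·(-5−(-8)) + 2·(-8−0) + (-3)·(0−(-5))) = ½·(0 − 16 − 15) = -31/2.
[PBC] = ½·((34/7)·(-5−(-8)) + 2·(-8−(8/7)) + (-3)·(8/7−(-5))) = ½·(102/7 − 128/7 − 129/7) = -155/14, so the A-coordinate is (-155/14)/(-31/2) = 5/7.
[APC] = ½·(0·(8/7−(-8)) + (34/7)·(-8−0) + (-3)·(0−(8/7))) = ½·(0 − 272/7 + 24/7) = -124/7, so the B-coordinate is 8/7.
[ABP] = ½·(0·(-5−(8/7)) + 2·(8/7−0) + (34/7)·(0−(-5))) = ½·(0 + 16/7 + 170/7) = 93/7, so the C-coordinate is -6/7.
Check: 5/7 + 8/7 − 6/7 = 1.

(5/7, 8/7, -6/7)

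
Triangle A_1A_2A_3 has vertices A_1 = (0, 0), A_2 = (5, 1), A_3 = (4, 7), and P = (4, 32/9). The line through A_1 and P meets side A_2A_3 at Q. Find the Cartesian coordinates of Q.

Barycentric coordinates of P with respect to A_1A_2A_3: (1/9, 4/9, 4/9).
On side A_2A_3 the A_1-coordinate is zero; dropping P's A_1-weight 1/9 and renormalizing the remaining 4/9 : 4/9 gives weights 1/2, 1/2 on A_2, A_3.
Q = (1/2)·(5, 1) + (1/2)·(4, 7) = (9/2, 4).

(9/2, 4)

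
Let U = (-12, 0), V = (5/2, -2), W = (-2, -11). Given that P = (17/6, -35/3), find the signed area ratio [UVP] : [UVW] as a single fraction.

[UVW] = ½·((-12)·(-2−(-11)) + (5/2)·(-11−0) + (-2)·(0−(-2))) = ½·(-108 − 55/2 − 4) = -279/4.
[UVP] = ½·((-12)·(-2−(-35/3)) + (5/2)·(-35/3−0) + (17/6)·(0−(-2))) = ½·(-116 − 175/6 + 17/3) = -279/4, so the ratio is (-279/4)/(-279/4) = 1.

1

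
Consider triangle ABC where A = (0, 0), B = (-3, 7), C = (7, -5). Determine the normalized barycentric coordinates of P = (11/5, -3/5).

Signed area of the reference triangle: [ABC] = ½·(0·(7−(-5)) + (-3)·(-5−0) + 7·(0−7)) = ½·(0 + 15 − 49) = -17.
[PBC] = ½·((11/5)·(7−(-5)) + (-3)·(-5−(-3/5)) + 7·(-3/5−7)) = ½·(132/5 + 66/5 − 266/5) = -34/5, so the A-coordinate is (-34/5)/(-17) = 2/5.
[APC] = ½·(0·(-3/5−(-5)) + (11/5)·(-5−0) + 7·(0−(-3/5))) = ½·(0 − 11 + 21/5) = -17/5, so the B-coordinate is 1/5.
[ABP] = ½·(0·(7−(-3/5)) + (-3)·(-3/5−0) + (11/5)·(0−7)) = ½·(0 + 9/5 − 77/5) = -34/5, so the C-coordinate is 2/5.

(2/5, 1/5, 2/5)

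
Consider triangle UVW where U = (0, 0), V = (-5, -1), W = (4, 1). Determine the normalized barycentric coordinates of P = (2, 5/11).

Signed area of the reference triangle: [UVW] = ½·(0·(-1−1) + (-5)·(1−0) + 4·(0−(-1))) = ½·(0 − 5 + 4) = -1/2.
[PVW] = ½·(2·(-1−1) + (-5)·(1−(5/11)) + 4·(5/11−(-1))) = ½·(-4 − 30/11 + 64/11) = -5/11, so the U-coordinate is (-5/11)/(-1/2) = 10/11.
[UPW] = ½·(0·(5/11−1) + 2·(1−0) + 4·(0−(5/11))) = ½·(0 + 2 − 20/11) = 1/11, so the V-coordinate is -2/11.
[UVP] = ½·(0·(-1−(5/11)) + (-5)·(5/11−0) + 2·(0−(-1))) = ½·(0 − 25/11 + 2) = -3/22, so the W-coordinate is 3/11.

(10/11, -2/11, 3/11)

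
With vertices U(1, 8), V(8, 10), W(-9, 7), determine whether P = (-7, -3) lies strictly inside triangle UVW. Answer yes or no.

no

Barycentric coordinates of P: (176/13, -102/13, -61/13).
The three coordinates are positive, negative, negative; a point is interior exactly when all three are positive.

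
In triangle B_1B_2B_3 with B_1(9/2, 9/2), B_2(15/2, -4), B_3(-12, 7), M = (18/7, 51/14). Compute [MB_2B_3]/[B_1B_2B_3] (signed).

5/7

[B_1B_2B_3] = ½·((9/2)·(-4−7) + (15/2)·(7−(9/2)) + (-12)·(9/2−(-4))) = ½·(-99/2 + 75/4 − 102) = -531/8.
[MB_2B_3] = ½·((18/7)·(-4−7) + (15/2)·(7−(51/14)) + (-12)·(51/14−(-4))) = ½·(-198/7 + 705/28 − 642/7) = -2655/56, so the ratio is (-2655/56)/(-531/8) = 5/7.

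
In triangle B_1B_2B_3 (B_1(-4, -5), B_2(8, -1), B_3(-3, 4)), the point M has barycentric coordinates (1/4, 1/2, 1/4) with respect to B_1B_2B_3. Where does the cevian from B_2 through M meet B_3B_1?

Line B_2M meets B_3B_1 where the B_2-coordinate vanishes; zeroing M's B_2-weight and renormalizing leaves B_3, B_1-weights 1/4 : 1/4 → (1/2, 1/2).
So N = (1/2)·B_3 + (1/2)·B_1 = (-7/2, -1/2).

(-7/2, -1/2)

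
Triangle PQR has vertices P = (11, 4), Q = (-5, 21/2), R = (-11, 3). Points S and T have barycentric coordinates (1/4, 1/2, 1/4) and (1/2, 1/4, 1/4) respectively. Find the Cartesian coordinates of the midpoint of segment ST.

Barycentric coordinates of the midpoint are the average: (3/8, 3/8, 1/4).
Converting: (3/8)·P + (3/8)·Q + (1/4)·R = (-1/2, 99/16).

(-1/2, 99/16)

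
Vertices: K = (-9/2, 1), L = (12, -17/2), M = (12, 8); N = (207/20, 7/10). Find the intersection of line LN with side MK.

(37/4, 41/6)

Barycentric coordinates of N with respect to KLM: (1/10, 2/5, 1/2).
On side MK the L-coordinate is zero; dropping N's L-weight 2/5 and renormalizing the remaining 1/2 : 1/10 gives weights 5/6, 1/6 on M, K.
J = (5/6)·(12, 8) + (1/6)·(-9/2, 1) = (37/4, 41/6).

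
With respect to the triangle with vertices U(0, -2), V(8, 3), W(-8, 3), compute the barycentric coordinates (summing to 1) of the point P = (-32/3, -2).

Signed area of the reference triangle: [UVW] = ½·(0·(3−3) + 8·(3−(-2)) + (-8)·(-2−3)) = ½·(0 + 40 + 40) = 40.
[PVW] = ½·((-32/3)·(3−3) + 8·(3−(-2)) + (-8)·(-2−3)) = ½·(0 + 40 + 40) = 40, so the U-coordinate is 40/40 = 1.
[UPW] = ½·(0·(-2−3) + (-32/3)·(3−(-2)) + (-8)·(-2−(-2))) = ½·(0 − 160/3 + 0) = -80/3, so the V-coordinate is -2/3.
[UVP] = ½·(0·(3−(-2)) + 8·(-2−(-2)) + (-32/3)·(-2−3)) = ½·(0 + 0 + 160/3) = 80/3, so the W-coordinate is 2/3.
Check: 1 − 2/3 + 2/3 = 1.

(1, -2/3, 2/3)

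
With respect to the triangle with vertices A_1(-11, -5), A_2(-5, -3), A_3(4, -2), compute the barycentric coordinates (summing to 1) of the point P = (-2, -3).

(1/4, 1/4, 1/2)

Signed area of the reference triangle: [A_1A_2A_3] = ½·((-11)·(-3−(-2)) + (-5)·(-2−(-5)) + 4·(-5−(-3))) = ½·(11 − 15 − 8) = -6.
[PA_2A_3] = ½·((-2)·(-3−(-2)) + (-5)·(-2−(-3)) + 4·(-3−(-3))) = ½·(2 − 5 + 0) = -3/2, so the A_1-coordinate is (-3/2)/(-6) = 1/4.
[A_1PA_3] = ½·((-11)·(-3−(-2)) + (-2)·(-2−(-5)) + 4·(-5−(-3))) = ½·(11 − 6 − 8) = -3/2, so the A_2-coordinate is 1/4.
[A_1A_2P] = ½·((-11)·(-3−(-3)) + (-5)·(-3−(-5)) + (-2)·(-5−(-3))) = ½·(0 − 10 + 4) = -3, so the A_3-coordinate is 1/2.
Check: 1/4 + 1/4 + 1/2 = 1.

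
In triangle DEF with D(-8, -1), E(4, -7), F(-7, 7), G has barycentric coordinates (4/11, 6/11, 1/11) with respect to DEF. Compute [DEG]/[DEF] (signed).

The signed ratio [DEG]/[DEF] equals the barycentric coordinate of G at vertex F, which is 1/11.

1/11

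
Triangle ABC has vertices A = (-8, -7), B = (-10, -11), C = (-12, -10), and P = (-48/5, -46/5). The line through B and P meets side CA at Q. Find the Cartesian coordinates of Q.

Barycentric coordinates of P with respect to ABC: (2/5, 2/5, 1/5).
On side CA the B-coordinate is zero; dropping P's B-weight 2/5 and renormalizing the remaining 1/5 : 2/5 gives weights 1/3, 2/3 on C, A.
Q = (1/3)·(-12, -10) + (2/3)·(-8, -7) = (-28/3, -8).

(-28/3, -8)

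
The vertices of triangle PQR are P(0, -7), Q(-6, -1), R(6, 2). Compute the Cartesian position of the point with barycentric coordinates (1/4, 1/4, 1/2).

(3/2, -1)

S = (1/4)·P + (1/4)·Q + (1/2)·R.
x-coordinate: (1/4)·0 + (1/4)·(-6) + (1/2)·6 = 3/2.
y-coordinate: (1/4)·(-7) + (1/4)·(-1) + (1/2)·2 = -1.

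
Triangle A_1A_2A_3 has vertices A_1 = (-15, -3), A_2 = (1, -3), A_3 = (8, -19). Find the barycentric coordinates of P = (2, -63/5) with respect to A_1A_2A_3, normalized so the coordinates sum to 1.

Signed area of the reference triangle: [A_1A_2A_3] = ½·((-15)·(-3−(-19)) + 1·(-19−(-3)) + 8·(-3−(-3))) = ½·(-240 − 16 + 0) = -128.
[PA_2A_3] = ½·(2·(-3−(-19)) + 1·(-19−(-63/5)) + 8·(-63/5−(-3))) = ½·(32 − 32/5 − 384/5) = -128/5, so the A_1-coordinate is (-128/5)/(-128) = 1/5.
[A_1PA_3] = ½·((-15)·(-63/5−(-19)) + 2·(-19−(-3)) + 8·(-3−(-63/5))) = ½·(-96 − 32 + 384/5) = -128/5, so the A_2-coordinate is 1/5.
[A_1A_2P] = ½·((-15)·(-3−(-63/5)) + 1·(-63/5−(-3)) + 2·(-3−(-3))) = ½·(-144 − 48/5 + 0) = -384/5, so the A_3-coordinate is 3/5.

(1/5, 1/5, 3/5)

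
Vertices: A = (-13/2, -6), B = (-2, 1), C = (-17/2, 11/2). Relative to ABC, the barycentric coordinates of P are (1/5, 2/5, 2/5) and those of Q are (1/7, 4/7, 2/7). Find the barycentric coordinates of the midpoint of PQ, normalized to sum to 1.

(6/35, 17/35, 12/35)

Since both coordinate triples sum to 1, the midpoint's barycentrics are the componentwise average.
(1/5+1/7)/2 = 6/35; similarly 17/35 and 12/35.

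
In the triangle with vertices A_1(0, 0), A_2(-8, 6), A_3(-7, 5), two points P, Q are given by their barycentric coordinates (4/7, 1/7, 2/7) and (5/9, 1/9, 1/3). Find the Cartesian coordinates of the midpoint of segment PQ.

Barycentric coordinates of the midpoint are the average: (71/126, 8/63, 13/42).
Converting: (71/126)·A_1 + (8/63)·A_2 + (13/42)·A_3 = (-401/126, 97/42).

(-401/126, 97/42)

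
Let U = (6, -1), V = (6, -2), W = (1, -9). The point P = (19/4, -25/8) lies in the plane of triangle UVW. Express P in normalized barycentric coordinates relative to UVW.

Signed area of the reference triangle: [UVW] = ½·(6·(-2−(-9)) + 6·(-9−(-1)) + 1·(-1−(-2))) = ½·(42 − 48 + 1) = -5/2.
[PVW] = ½·((19/4)·(-2−(-9)) + 6·(-9−(-25/8)) + 1·(-25/8−(-2))) = ½·(133/4 − 141/4 − 9/8) = -25/16, so the U-coordinate is (-25/16)/(-5/2) = 5/8.
[UPW] = ½·(6·(-25/8−(-9)) + (19/4)·(-9−(-1)) + 1·(-1−(-25/8))) = ½·(141/4 − 38 + 17/8) = -5/16, so the V-coordinate is 1/8.
[UVP] = ½·(6·(-2−(-25/8)) + 6·(-25/8−(-1)) + (19/4)·(-1−(-2))) = ½·(27/4 − 51/4 + 19/4) = -5/8, so the W-coordinate is 1/4.

(5/8, 1/8, 1/4)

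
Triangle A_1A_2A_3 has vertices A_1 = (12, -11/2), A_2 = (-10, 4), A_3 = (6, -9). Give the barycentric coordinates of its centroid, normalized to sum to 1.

(1/3, 1/3, 1/3)

The centroid is the average of the vertices, so each weight is 1/3.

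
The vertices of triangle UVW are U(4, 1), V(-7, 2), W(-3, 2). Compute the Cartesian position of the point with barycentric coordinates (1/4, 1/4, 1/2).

(-9/4, 7/4)

P = (1/4)·U + (1/4)·V + (1/2)·W.
x-coordinate: (1/4)·4 + (1/4)·(-7) + (1/2)·(-3) = -9/4.
y-coordinate: (1/4)·1 + (1/4)·2 + (1/2)·2 = 7/4.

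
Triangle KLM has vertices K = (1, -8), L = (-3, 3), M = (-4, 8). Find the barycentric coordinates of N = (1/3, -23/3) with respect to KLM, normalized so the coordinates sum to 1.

Signed area of the reference triangle: [KLM] = ½·(1·(3−8) + (-3)·(8−(-8)) + (-4)·(-8−3)) = ½·(-5 − 48 + 44) = -9/2.
[NLM] = ½·((1/3)·(3−8) + (-3)·(8−(-23/3)) + (-4)·(-23/3−3)) = ½·(-5/3 − 47 + 128/3) = -3, so the K-coordinate is (-3)/(-9/2) = 2/3.
[KNM] = ½·(1·(-23/3−8) + (1/3)·(8−(-8)) + (-4)·(-8−(-23/3))) = ½·(-47/3 + 16/3 + 4/3) = -9/2, so the L-coordinate is 1.
[KLN] = ½·(1·(3−(-23/3)) + (-3)·(-23/3−(-8)) + (1/3)·(-8−3)) = ½·(32/3 − 1 − 11/3) = 3, so the M-coordinate is -2/3.

(2/3, 1, -2/3)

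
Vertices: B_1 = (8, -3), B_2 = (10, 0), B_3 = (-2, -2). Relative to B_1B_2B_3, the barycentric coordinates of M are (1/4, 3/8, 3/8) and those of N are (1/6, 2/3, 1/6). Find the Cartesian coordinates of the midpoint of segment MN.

(19/3, -7/6)

Barycentric coordinates of the midpoint are the average: (5/24, 25/48, 13/48).
Converting: (5/24)·B_1 + (25/48)·B_2 + (13/48)·B_3 = (19/3, -7/6).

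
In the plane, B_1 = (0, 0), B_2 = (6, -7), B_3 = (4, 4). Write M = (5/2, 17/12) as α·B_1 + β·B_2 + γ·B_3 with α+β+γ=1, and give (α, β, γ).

(5/12, 1/12, 1/2)

Signed area of the reference triangle: [B_1B_2B_3] = ½·(0·(-7−4) + 6·(4−0) + 4·(0−(-7))) = ½·(0 + 24 + 28) = 26.
[MB_2B_3] = ½·((5/2)·(-7−4) + 6·(4−(17/12)) + 4·(17/12−(-7))) = ½·(-55/2 + 31/2 + 101/3) = 65/6, so the B_1-coordinate is (65/6)/26 = 5/12.
[B_1MB_3] = ½·(0·(17/12−4) + (5/2)·(4−0) + 4·(0−(17/12))) = ½·(0 + 10 − 17/3) = 13/6, so the B_2-coordinate is 1/12.
[B_1B_2M] = ½·(0·(-7−(17/12)) + 6·(17/12−0) + (5/2)·(0−(-7))) = ½·(0 + 17/2 + 35/2) = 13, so the B_3-coordinate is 1/2.
Check: 5/12 + 1/12 + 1/2 = 1.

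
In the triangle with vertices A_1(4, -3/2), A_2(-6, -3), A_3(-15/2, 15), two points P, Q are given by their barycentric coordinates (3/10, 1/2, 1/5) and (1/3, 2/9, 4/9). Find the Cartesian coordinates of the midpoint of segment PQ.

Barycentric coordinates of the midpoint are the average: (19/60, 13/36, 29/90).
Converting: (19/60)·A_1 + (13/36)·A_2 + (29/90)·A_3 = (-199/60, 131/40).

(-199/60, 131/40)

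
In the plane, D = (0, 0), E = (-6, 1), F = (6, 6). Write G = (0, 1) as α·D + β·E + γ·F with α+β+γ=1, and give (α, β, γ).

(5/7, 1/7, 1/7)

Signed area of the reference triangle: [DEF] = ½·(0·(1−6) + (-6)·(6−0) + 6·(0−1)) = ½·(0 − 36 − 6) = -21.
[GEF] = ½·(0·(1−6) + (-6)·(6−1) + 6·(1−1)) = ½·(0 − 30 + 0) = -15, so the D-coordinate is (-15)/(-21) = 5/7.
[DGF] = ½·(0·(1−6) + 0·(6−0) + 6·(0−1)) = ½·(0 + 0 − 6) = -3, so the E-coordinate is 1/7.
[DEG] = ½·(0·(1−1) + (-6)·(1−0) + 0·(0−1)) = ½·(0 − 6 + 0) = -3, so the F-coordinate is 1/7.
Check: 5/7 + 1/7 + 1/7 = 1.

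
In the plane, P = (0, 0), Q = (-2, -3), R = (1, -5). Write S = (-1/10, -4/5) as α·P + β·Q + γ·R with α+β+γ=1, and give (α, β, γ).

(4/5, 1/10, 1/10)

Signed area of the reference triangle: [PQR] = ½·(0·(-3−(-5)) + (-2)·(-5−0) + 1·(0−(-3))) = ½·(0 + 10 + 3) = 13/2.
[SQR] = ½·((-1/10)·(-3−(-5)) + (-2)·(-5−(-4/5)) + 1·(-4/5−(-3))) = ½·(-1/5 + 42/5 + 11/5) = 26/5, so the P-coordinate is (26/5)/(13/2) = 4/5.
[PSR] = ½·(0·(-4/5−(-5)) + (-1/10)·(-5−0) + 1·(0−(-4/5))) = ½·(0 + 1/2 + 4/5) = 13/20, so the Q-coordinate is 1/10.
[PQS] = ½·(0·(-3−(-4/5)) + (-2)·(-4/5−0) + (-1/10)·(0−(-3))) = ½·(0 + 8/5 − 3/10) = 13/20, so the R-coordinate is 1/10.
Check: 4/5 + 1/10 + 1/10 = 1.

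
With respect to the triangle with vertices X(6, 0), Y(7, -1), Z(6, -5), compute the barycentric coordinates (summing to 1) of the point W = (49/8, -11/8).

Signed area of the reference triangle: [XYZ] = ½·(6·(-1−(-5)) + 7·(-5−0) + 6·(0−(-1))) = ½·(24 − 35 + 6) = -5/2.
[WYZ] = ½·((49/8)·(-1−(-5)) + 7·(-5−(-11/8)) + 6·(-11/8−(-1))) = ½·(49/2 − 203/8 − 9/4) = -25/16, so the X-coordinate is (-25/16)/(-5/2) = 5/8.
[XWZ] = ½·(6·(-11/8−(-5)) + (49/8)·(-5−0) + 6·(0−(-11/8))) = ½·(87/4 − 245/8 + 33/4) = -5/16, so the Y-coordinate is 1/8.
[XYW] = ½·(6·(-1−(-11/8)) + 7·(-11/8−0) + (49/8)·(0−(-1))) = ½·(9/4 − 77/8 + 49/8) = -5/8, so the Z-coordinate is 1/4.
Check: 5/8 + 1/8 + 1/4 = 1.

(5/8, 1/8, 1/4)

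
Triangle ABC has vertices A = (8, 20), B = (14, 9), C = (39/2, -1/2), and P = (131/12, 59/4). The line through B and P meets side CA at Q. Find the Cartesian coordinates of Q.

(103/10, 159/10)

Barycentric coordinates of P with respect to ABC: (2/3, 1/6, 1/6).
On side CA the B-coordinate is zero; dropping P's B-weight 1/6 and renormalizing the remaining 1/6 : 2/3 gives weights 1/5, 4/5 on C, A.
Q = (1/5)·(39/2, -1/2) + (4/5)·(8, 20) = (103/10, 159/10).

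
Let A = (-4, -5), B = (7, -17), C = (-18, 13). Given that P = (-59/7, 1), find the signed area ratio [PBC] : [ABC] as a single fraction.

[ABC] = ½·((-4)·(-17−13) + 7·(13−(-5)) + (-18)·(-5−(-17))) = ½·(120 + 126 − 216) = 15.
[PBC] = ½·((-59/7)·(-17−13) + 7·(13−1) + (-18)·(1−(-17))) = ½·(1770/7 + 84 − 324) = 45/7, so the ratio is (45/7)/15 = 3/7.

3/7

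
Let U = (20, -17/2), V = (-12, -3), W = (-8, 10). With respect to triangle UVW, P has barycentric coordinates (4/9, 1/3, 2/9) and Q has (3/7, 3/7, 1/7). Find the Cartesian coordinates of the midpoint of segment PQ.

Barycentric coordinates of the midpoint are the average: (55/126, 8/21, 23/126).
Converting: (55/126)·U + (8/21)·V + (23/126)·W = (170/63, -109/36).

(170/63, -109/36)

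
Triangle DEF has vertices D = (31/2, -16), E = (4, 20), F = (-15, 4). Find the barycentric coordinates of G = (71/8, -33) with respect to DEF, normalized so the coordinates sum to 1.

Signed area of the reference triangle: [DEF] = ½·((31/2)·(20−4) + 4·(4−(-16)) + (-15)·(-16−20)) = ½·(248 + 80 + 540) = 434.
[GEF] = ½·((71/8)·(20−4) + 4·(4−(-33)) + (-15)·(-33−20)) = ½·(142 + 148 + 795) = 1085/2, so the D-coordinate is (1085/2)/434 = 5/4.
[DGF] = ½·((31/2)·(-33−4) + (71/8)·(4−(-16)) + (-15)·(-16−(-33))) = ½·(-1147/2 + 355/2 − 255) = -651/2, so the E-coordinate is -3/4.
[DEG] = ½·((31/2)·(20−(-33)) + 4·(-33−(-16)) + (71/8)·(-16−20)) = ½·(1643/2 − 68 − 639/2) = 217, so the F-coordinate is 1/2.
Check: 5/4 − 3/4 + 1/2 = 1.

(5/4, -3/4, 1/2)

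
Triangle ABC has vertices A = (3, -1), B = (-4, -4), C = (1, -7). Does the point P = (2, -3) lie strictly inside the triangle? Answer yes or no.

yes

Barycentric coordinates of P: (23/36, 1/18, 11/36).
The three coordinates are positive, positive, positive; a point is interior exactly when all three are positive.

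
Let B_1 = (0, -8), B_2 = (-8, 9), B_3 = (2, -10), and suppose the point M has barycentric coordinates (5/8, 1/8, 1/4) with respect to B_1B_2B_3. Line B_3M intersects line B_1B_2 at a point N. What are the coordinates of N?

Line B_3M meets B_1B_2 where the B_3-coordinate vanishes; zeroing M's B_3-weight and renormalizing leaves B_1, B_2-weights 5/8 : 1/8 → (5/6, 1/6).
So N = (5/6)·B_1 + (1/6)·B_2 = (-4/3, -31/6).

(-4/3, -31/6)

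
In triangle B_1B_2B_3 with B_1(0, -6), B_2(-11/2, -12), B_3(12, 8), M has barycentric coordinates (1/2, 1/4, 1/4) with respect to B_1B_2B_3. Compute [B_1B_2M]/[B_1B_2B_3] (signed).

1/4

The signed ratio [B_1B_2M]/[B_1B_2B_3] equals the barycentric coordinate of M at vertex B_3, which is 1/4.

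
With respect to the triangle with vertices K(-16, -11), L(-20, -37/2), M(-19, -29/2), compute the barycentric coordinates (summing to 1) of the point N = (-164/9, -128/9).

Signed area of the reference triangle: [KLM] = ½·((-16)·(-37/2−(-29/2)) + (-20)·(-29/2−(-11)) + (-19)·(-11−(-37/2))) = ½·(64 + 70 − 285/2) = -17/4.
[NLM] = ½·((-164/9)·(-37/2−(-29/2)) + (-20)·(-29/2−(-128/9)) + (-19)·(-128/9−(-37/2))) = ½·(656/9 + 50/9 − 1463/18) = -17/12, so the K-coordinate is (-17/12)/(-17/4) = 1/3.
[KNM] = ½·((-16)·(-128/9−(-29/2)) + (-164/9)·(-29/2−(-11)) + (-19)·(-11−(-128/9))) = ½·(-40/9 + 574/9 − 551/9) = -17/18, so the L-coordinate is 2/9.
[KLN] = ½·((-16)·(-37/2−(-128/9)) + (-20)·(-128/9−(-11)) + (-164/9)·(-11−(-37/2))) = ½·(616/9 + 580/9 − 410/3) = -17/9, so the M-coordinate is 4/9.
Check: 1/3 + 2/9 + 4/9 = 1.

(1/3, 2/9, 4/9)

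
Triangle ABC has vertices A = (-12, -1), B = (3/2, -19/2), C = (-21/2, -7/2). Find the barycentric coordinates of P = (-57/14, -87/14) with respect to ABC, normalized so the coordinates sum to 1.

Signed area of the reference triangle: [ABC] = ½·((-12)·(-19/2−(-7/2)) + (3/2)·(-7/2−(-1)) + (-21/2)·(-1−(-19/2))) = ½·(72 − 15/4 − 357/4) = -21/2.
[PBC] = ½·((-57/14)·(-19/2−(-7/2)) + (3/2)·(-7/2−(-87/14)) + (-21/2)·(-87/14−(-19/2))) = ½·(171/7 + 57/14 − 69/2) = -3, so the A-coordinate is (-3)/(-21/2) = 2/7.
[APC] = ½·((-12)·(-87/14−(-7/2)) + (-57/14)·(-7/2−(-1)) + (-21/2)·(-1−(-87/14))) = ½·(228/7 + 285/28 − 219/4) = -6, so the B-coordinate is 4/7.
[ABP] = ½·((-12)·(-19/2−(-87/14)) + (3/2)·(-87/14−(-1)) + (-57/14)·(-1−(-19/2))) = ½·(276/7 − 219/28 − 969/28) = -3/2, so the C-coordinate is 1/7.
Check: 2/7 + 4/7 + 1/7 = 1.

(2/7, 4/7, 1/7)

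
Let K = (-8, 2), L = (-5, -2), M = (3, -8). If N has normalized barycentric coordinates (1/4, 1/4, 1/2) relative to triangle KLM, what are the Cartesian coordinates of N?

(-7/4, -4)

N = (1/4)·K + (1/4)·L + (1/2)·M.
x-coordinate: (1/4)·(-8) + (1/4)·(-5) + (1/2)·3 = -7/4.
y-coordinate: (1/4)·2 + (1/4)·(-2) + (1/2)·(-8) = -4.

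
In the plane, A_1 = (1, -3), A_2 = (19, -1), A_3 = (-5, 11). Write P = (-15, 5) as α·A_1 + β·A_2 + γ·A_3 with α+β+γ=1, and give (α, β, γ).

(1, -2/3, 2/3)

Signed area of the reference triangle: [A_1A_2A_3] = ½·(1·(-1−11) + 19·(11−(-3)) + (-5)·(-3−(-1))) = ½·(-12 + 266 + 10) = 132.
[PA_2A_3] = ½·((-15)·(-1−11) + 19·(11−5) + (-5)·(5−(-1))) = ½·(180 + 114 − 30) = 132, so the A_1-coordinate is 132/132 = 1.
[A_1PA_3] = ½·(1·(5−11) + (-15)·(11−(-3)) + (-5)·(-3−5)) = ½·(-6 − 210 + 40) = -88, so the A_2-coordinate is -2/3.
[A_1A_2P] = ½·(1·(-1−5) + 19·(5−(-3)) + (-15)·(-3−(-1))) = ½·(-6 + 152 + 30) = 88, so the A_3-coordinate is 2/3.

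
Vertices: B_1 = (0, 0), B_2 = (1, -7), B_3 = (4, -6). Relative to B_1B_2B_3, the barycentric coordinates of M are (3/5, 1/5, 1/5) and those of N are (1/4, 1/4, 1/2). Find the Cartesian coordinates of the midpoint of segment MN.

(13/8, -147/40)

Barycentric coordinates of the midpoint are the average: (17/40, 9/40, 7/20).
Converting: (17/40)·B_1 + (9/40)·B_2 + (7/20)·B_3 = (13/8, -147/40).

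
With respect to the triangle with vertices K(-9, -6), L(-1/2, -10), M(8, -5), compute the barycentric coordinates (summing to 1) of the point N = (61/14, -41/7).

(1/7, 1/7, 5/7)

Signed area of the reference triangle: [KLM] = ½·((-9)·(-10−(-5)) + (-1/2)·(-5−(-6)) + 8·(-6−(-10))) = ½·(45 − 1/2 + 32) = 153/4.
[NLM] = ½·((61/14)·(-10−(-5)) + (-1/2)·(-5−(-41/7)) + 8·(-41/7−(-10))) = ½·(-305/14 − 3/7 + 232/7) = 153/28, so the K-coordinate is (153/28)/(153/4) = 1/7.
[KNM] = ½·((-9)·(-41/7−(-5)) + (61/14)·(-5−(-6)) + 8·(-6−(-41/7))) = ½·(54/7 + 61/14 − 8/7) = 153/28, so the L-coordinate is 1/7.
[KLN] = ½·((-9)·(-10−(-41/7)) + (-1/2)·(-41/7−(-6)) + (61/14)·(-6−(-10))) = ½·(261/7 − 1/14 + 122/7) = 765/28, so the M-coordinate is 5/7.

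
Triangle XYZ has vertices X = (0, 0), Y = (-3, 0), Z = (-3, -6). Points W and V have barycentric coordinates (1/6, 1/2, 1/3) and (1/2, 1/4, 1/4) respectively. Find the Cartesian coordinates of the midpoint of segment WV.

(-2, -7/4)

Barycentric coordinates of the midpoint are the average: (1/3, 3/8, 7/24).
Converting: (1/3)·X + (3/8)·Y + (7/24)·Z = (-2, -7/4).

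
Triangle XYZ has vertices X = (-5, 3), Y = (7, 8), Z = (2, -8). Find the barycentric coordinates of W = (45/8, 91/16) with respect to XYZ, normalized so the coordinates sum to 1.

Signed area of the reference triangle: [XYZ] = ½·((-5)·(8−(-8)) + 7·(-8−3) + 2·(3−8)) = ½·(-80 − 77 − 10) = -167/2.
[WYZ] = ½·((45/8)·(8−(-8)) + 7·(-8−(91/16)) + 2·(91/16−8)) = ½·(90 − 1533/16 − 37/8) = -167/32, so the X-coordinate is (-167/32)/(-167/2) = 1/16.
[XWZ] = ½·((-5)·(91/16−(-8)) + (45/8)·(-8−3) + 2·(3−(91/16))) = ½·(-1095/16 − 495/8 − 43/8) = -2171/32, so the Y-coordinate is 13/16.
[XYW] = ½·((-5)·(8−(91/16)) + 7·(91/16−3) + (45/8)·(3−8)) = ½·(-185/16 + 301/16 − 225/8) = -167/16, so the Z-coordinate is 1/8.
Check: 1/16 + 13/16 + 1/8 = 1.

(1/16, 13/16, 1/8)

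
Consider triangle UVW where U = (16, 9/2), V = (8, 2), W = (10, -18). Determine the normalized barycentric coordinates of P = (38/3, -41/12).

Signed area of the reference triangle: [UVW] = ½·(16·(2−(-18)) + 8·(-18−(9/2)) + 10·(9/2−2)) = ½·(320 − 180 + 25) = 165/2.
[PVW] = ½·((38/3)·(2−(-18)) + 8·(-18−(-41/12)) + 10·(-41/12−2)) = ½·(760/3 − 350/3 − 325/6) = 165/4, so the U-coordinate is (165/4)/(165/2) = 1/2.
[UPW] = ½·(16·(-41/12−(-18)) + (38/3)·(-18−(9/2)) + 10·(9/2−(-41/12))) = ½·(700/3 − 285 + 475/6) = 55/4, so the V-coordinate is 1/6.
[UVP] = ½·(16·(2−(-41/12)) + 8·(-41/12−(9/2)) + (38/3)·(9/2−2)) = ½·(260/3 − 190/3 + 95/3) = 55/2, so the W-coordinate is 1/3.

(1/2, 1/6, 1/3)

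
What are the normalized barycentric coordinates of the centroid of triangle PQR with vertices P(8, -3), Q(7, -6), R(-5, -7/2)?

(1/3, 1/3, 1/3)

The centroid is the average of the vertices, so each weight is 1/3.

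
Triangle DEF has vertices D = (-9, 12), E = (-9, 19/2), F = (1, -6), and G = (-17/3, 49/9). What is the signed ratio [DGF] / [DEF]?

[DEF] = ½·((-9)·(19/2−(-6)) + (-9)·(-6−12) + 1·(12−(19/2))) = ½·(-279/2 + 162 + 5/2) = 25/2.
[DGF] = ½·((-9)·(49/9−(-6)) + (-17/3)·(-6−12) + 1·(12−(49/9))) = ½·(-103 + 102 + 59/9) = 25/9, so the ratio is (25/9)/(25/2) = 2/9.

2/9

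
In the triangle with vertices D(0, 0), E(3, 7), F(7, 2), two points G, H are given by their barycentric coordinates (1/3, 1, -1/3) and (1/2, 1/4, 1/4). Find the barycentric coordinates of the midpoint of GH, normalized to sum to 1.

Since both coordinate triples sum to 1, the midpoint's barycentrics are the componentwise average.
(1/3+1/2)/2 = 5/12; similarly 5/8 and -1/24.

(5/12, 5/8, -1/24)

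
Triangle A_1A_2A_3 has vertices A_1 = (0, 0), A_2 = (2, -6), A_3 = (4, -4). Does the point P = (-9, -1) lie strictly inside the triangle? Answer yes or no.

Barycentric coordinates of P: (2, 5/2, -7/2).
The three coordinates are positive, positive, negative; a point is interior exactly when all three are positive.

no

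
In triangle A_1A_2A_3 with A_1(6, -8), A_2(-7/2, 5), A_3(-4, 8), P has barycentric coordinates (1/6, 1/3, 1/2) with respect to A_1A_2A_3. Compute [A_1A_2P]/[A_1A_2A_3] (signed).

1/2

The signed ratio [A_1A_2P]/[A_1A_2A_3] equals the barycentric coordinate of P at vertex A_3, which is 1/2.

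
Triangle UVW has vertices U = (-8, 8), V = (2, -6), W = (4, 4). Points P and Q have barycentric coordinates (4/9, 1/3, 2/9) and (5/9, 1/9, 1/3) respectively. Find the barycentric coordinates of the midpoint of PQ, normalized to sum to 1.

Since both coordinate triples sum to 1, the midpoint's barycentrics are the componentwise average.
(4/9+5/9)/2 = 1/2; similarly 2/9 and 5/18.

(1/2, 2/9, 5/18)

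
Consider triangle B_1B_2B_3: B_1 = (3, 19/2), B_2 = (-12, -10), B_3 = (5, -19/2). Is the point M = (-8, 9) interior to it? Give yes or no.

Barycentric coordinates of M: (107/108, 35/54, -23/36).
The three coordinates are positive, positive, negative; a point is interior exactly when all three are positive.

no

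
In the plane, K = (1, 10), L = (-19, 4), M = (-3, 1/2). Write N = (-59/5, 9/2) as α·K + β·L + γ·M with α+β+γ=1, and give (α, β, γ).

Signed area of the reference triangle: [KLM] = ½·(1·(4−(1/2)) + (-19)·(1/2−10) + (-3)·(10−4)) = ½·(7/2 + 361/2 − 18) = 83.
[NLM] = ½·((-59/5)·(4−(1/2)) + (-19)·(1/2−(9/2)) + (-3)·(9/2−4)) = ½·(-413/10 + 76 − 3/2) = 83/5, so the K-coordinate is (83/5)/83 = 1/5.
[KNM] = ½·(1·(9/2−(1/2)) + (-59/5)·(1/2−10) + (-3)·(10−(9/2))) = ½·(4 + 1121/10 − 33/2) = 249/5, so the L-coordinate is 3/5.
[KLN] = ½·(1·(4−(9/2)) + (-19)·(9/2−10) + (-59/5)·(10−4)) = ½·(-1/2 + 209/2 − 354/5) = 83/5, so the M-coordinate is 1/5.

(1/5, 3/5, 1/5)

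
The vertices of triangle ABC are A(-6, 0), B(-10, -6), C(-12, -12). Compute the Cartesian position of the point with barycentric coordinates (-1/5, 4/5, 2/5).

(-58/5, -48/5)

P = (-1/5)·A + (4/5)·B + (2/5)·C.
x-coordinate: (-1/5)·(-6) + (4/5)·(-10) + (2/5)·(-12) = -58/5.
y-coordinate: (-1/5)·0 + (4/5)·(-6) + (2/5)·(-12) = -48/5.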